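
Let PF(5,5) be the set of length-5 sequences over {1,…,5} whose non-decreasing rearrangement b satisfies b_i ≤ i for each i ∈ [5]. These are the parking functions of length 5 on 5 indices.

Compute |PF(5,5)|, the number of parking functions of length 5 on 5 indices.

|PF| = (6−5)·6^(5−1) = 1×1296 = 1296 [KW]
Check (2,1,5,2,4) → sorted (1,2,2,4,5): b_i ≤ i ∀i, a PF.

1296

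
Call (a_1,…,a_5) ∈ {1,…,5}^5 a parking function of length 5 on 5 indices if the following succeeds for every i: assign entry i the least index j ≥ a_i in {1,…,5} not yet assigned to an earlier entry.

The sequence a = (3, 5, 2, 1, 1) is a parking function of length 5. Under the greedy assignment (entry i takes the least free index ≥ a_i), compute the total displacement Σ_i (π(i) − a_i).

Σπ = 5·6/2 = 15 (π permutes [5]); Σa = 3+5+2+1+1 = 12; disp = 15−12 = 3.

3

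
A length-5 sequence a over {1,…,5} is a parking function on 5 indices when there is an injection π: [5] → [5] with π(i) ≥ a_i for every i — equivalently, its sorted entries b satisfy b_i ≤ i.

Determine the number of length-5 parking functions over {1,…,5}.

|PF(5,5)| = 1·6^4 = 1×1296 = 1296 [KW]
Check (2,3,2,1,5) → sorted (1,2,2,3,5): b_i ≤ i ∀i, a PF.

1296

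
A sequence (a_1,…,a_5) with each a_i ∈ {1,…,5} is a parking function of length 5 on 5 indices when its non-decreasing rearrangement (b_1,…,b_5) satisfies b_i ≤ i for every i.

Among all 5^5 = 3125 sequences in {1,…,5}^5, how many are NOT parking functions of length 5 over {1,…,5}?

1829

Count = (6−5)·6^(5−1) = 1 · 1296 = 1296 (Pollak)
One tuple (4,2,4,3,4) → sorted (2,3,4,4,4): b_1=2>1, not a PF.
Total 3125; non-PF = 3125−1296 = 1829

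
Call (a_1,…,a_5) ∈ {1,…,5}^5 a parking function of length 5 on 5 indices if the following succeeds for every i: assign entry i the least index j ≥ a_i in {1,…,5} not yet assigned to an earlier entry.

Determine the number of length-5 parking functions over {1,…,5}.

Count = (6−5)·6^(5−1) = 1·1296 = 1296 [KW]
One tuple (5,2,1,3,1) → sorted (1,1,2,3,5): b_i ≤ i ∀i, a PF.

1296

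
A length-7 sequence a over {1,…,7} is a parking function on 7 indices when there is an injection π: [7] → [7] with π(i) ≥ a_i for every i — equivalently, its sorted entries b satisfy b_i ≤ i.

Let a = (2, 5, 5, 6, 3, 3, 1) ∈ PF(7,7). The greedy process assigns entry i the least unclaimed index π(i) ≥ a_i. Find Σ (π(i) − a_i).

3

Σπ = 7·8/2 = 28 (π permutes [7]); Σa = 2+5+5+6+3+3+1 = 25; disp = 28−25 = 3.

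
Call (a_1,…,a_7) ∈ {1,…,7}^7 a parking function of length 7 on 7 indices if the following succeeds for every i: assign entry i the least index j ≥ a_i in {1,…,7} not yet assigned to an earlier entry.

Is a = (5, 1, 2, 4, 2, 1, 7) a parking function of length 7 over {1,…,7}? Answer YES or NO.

YES

Order a: b = (1, 1, 2, 2, 4, 5, 7).
  b_1=1 ≤ 1
  b_2=1 ≤ 2
  b_3=2 ≤ 3
  b_4=2 ≤ 4
  b_5=4 ≤ 5
  b_6=5 ≤ 6
  b_7=7 ≤ 7
All bounds hold ⇒ YES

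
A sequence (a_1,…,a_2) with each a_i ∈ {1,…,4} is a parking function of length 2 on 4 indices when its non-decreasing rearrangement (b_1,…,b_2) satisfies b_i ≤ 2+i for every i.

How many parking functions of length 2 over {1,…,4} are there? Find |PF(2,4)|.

15

Count = 3·5^1 = 3 · 5 = 15 [KW]
E.g. (4,3) → sorted (3,4): b_i ≤ 2+i ∀i, a PF.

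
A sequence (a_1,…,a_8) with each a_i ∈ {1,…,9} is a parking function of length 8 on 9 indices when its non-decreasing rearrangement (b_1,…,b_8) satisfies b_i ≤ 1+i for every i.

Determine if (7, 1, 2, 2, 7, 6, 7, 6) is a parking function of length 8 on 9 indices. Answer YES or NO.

Sorted: b = (1, 2, 2, 6, 6, 7, 7, 7).
  b_1=1 ≤ 2
  b_2=2 ≤ 3
  b_3=2 ≤ 4
  b_4=6 > 5
  fails at i=4 ⇒ NO

NO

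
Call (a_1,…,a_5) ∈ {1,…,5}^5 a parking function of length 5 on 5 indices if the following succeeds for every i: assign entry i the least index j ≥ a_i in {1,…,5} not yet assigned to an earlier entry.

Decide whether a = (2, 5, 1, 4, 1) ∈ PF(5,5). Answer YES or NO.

Order a: b = (1, 1, 2, 4, 5).
  b_1=1 ≤ 1
  b_2=1 ≤ 2
  b_3=2 ≤ 3
  b_4=4 ≤ 4
  b_5=5 ≤ 5
All bounds hold ⇒ YES

YES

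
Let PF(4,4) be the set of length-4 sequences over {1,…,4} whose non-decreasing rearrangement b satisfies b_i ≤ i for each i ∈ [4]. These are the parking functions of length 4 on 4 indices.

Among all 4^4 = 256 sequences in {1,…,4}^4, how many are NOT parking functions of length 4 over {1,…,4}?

131

|PF| = (4+1−4)·(4+1)^{4−1} = 1 · 125 = 125
One tuple (2,3,4,4) → sorted (2,3,4,4): b_1=2>1, not a PF.
So 256 − 125 = 131 fail.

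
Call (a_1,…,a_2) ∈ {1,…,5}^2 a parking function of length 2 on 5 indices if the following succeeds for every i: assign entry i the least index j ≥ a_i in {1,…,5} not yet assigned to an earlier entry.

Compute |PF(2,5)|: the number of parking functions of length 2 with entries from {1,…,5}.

24

Count = (5−2+1)·(5+1)^(2−1) = 4·6 = 24 [KW]
One tuple (3,5) → sorted (3,5): b_i ≤ 3+i ∀i, a PF.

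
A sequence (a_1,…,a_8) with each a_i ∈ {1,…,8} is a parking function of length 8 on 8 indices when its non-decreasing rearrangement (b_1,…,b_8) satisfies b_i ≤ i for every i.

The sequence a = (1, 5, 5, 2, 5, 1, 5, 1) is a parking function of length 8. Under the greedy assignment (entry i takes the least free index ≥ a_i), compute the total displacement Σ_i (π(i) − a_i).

Σπ = 36 ({1..8} each once); Σa = 1+5+5+2+5+1+5+1 = 25; disp = 36−25 = 11.

11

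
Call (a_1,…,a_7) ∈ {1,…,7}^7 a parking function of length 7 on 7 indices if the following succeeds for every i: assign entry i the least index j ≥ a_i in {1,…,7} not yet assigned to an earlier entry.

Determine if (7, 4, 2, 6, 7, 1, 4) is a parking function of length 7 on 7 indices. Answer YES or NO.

Rearranged: b = (1, 2, 4, 4, 6, 7, 7).
  b_1=1 ≤ 1
  b_2=2 ≤ 2
  b_3=4 > 3
  fails at i=3 ⇒ NO

NO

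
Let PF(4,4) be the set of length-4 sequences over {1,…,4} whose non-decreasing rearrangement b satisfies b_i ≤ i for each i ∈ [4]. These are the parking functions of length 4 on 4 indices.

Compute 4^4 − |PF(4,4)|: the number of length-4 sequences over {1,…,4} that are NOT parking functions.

131

|PF| = 1·5^3 = 1×125 = 125 [KW]
Example (1,1,4,4) → sorted (1,1,4,4): b_3=4>3, not a PF.
4^4 − 125 = 256 − 125 = 131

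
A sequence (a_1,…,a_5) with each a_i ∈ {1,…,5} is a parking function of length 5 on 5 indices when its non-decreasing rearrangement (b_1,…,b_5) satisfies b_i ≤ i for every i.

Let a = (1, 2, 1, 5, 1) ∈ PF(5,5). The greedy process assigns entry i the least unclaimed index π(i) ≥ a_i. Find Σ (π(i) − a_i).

5

Σπ = 5·6/2 = 15 (π permutes [5]); Σa = 1+2+1+5+1 = 10; disp = 15−10 = 5.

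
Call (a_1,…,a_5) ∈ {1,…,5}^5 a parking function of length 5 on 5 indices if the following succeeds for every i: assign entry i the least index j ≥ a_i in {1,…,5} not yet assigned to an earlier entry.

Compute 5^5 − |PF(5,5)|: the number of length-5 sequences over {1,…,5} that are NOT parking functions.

1829

|PF| = (6−5)·6^(5−1) = 1 · 1296 = 1296 [KW]
One tuple (1,4,5,5,4) → sorted (1,4,4,5,5): b_2=4>2, not a PF.
5^5 − 1296 = 3125 − 1296 = 1829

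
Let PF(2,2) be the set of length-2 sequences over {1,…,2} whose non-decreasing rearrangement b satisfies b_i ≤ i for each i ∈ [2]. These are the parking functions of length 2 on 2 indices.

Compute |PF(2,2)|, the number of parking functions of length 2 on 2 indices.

Count = (2−2+1)·(2+1)^(2−1) = 1 · 3 = 3 (Pollak)
Example (1,2) → sorted (1,2): b_i ≤ i ∀i, a PF.

3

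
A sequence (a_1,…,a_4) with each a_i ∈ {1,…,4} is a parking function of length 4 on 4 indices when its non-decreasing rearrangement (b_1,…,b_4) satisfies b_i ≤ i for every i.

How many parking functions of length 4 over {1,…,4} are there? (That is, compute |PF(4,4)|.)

125

#PF = (4+1−4)·(4+1)^{4−1} = 1×125 = 125 [KW]
One tuple (1,1,4,1) → sorted (1,1,1,4): b_i ≤ i ∀i, a PF.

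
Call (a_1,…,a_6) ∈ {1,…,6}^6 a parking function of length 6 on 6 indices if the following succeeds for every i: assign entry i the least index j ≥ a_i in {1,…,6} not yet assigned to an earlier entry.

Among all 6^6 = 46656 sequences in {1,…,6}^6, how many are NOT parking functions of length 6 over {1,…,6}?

29849

Count = (7−6)·7^(6−1) = 1×16807 = 16807 (Konheim–Weiss)
Check (3,1,1,6,3,6) → sorted (1,1,3,3,6,6): b_5=6>5, not a PF.
So 46656 − 16807 = 29849 fail.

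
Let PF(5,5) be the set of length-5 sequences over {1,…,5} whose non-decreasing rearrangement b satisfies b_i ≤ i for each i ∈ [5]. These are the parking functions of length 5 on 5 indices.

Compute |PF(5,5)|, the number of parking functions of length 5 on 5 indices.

1296

|PF| = (5+1−5)·(5+1)^{5−1} = 1×1296 = 1296 (Konheim–Weiss)
E.g. (3,3,1,5,2) → sorted (1,2,3,3,5): b_i ≤ i ∀i, a PF.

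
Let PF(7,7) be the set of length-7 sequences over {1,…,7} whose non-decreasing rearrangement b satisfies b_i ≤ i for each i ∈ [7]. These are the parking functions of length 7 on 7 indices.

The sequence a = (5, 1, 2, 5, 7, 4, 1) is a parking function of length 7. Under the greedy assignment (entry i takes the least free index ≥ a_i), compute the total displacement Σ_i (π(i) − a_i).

3

Σπ = 7·8/2 = 28 (π permutes [7]); Σa = 5+1+2+5+7+4+1 = 25; disp = 28−25 = 3.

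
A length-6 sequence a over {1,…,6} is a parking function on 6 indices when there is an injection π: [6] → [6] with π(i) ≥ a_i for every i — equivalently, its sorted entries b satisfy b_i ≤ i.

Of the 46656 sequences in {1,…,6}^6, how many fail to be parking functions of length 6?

29849

#PF = (6−6+1)·(6+1)^(6−1) = 1·16807 = 16807
E.g. (6,5,1,2,5,4) → sorted (1,2,4,5,5,6): b_3=4>3, not a PF.
Total 46656; non-PF = 46656−16807 = 29849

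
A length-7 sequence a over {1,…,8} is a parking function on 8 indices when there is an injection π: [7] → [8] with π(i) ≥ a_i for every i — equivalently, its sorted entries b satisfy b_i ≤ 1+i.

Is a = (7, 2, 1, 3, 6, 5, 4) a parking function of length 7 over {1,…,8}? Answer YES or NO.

YES

Sorted: b = (1, 2, 3, 4, 5, 6, 7).
  b_1=1 ≤ 2
  b_2=2 ≤ 3
  b_3=3 ≤ 4
  b_4=4 ≤ 5
  b_5=5 ≤ 6
  b_6=6 ≤ 7
  b_7=7 ≤ 8
All bounds hold ⇒ YES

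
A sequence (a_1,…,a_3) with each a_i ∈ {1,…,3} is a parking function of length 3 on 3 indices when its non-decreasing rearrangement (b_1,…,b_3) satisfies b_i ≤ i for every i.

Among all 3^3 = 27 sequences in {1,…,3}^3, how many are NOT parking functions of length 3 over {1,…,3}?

11

|PF(3,3)| = (3−3+1)·(3+1)^(3−1) = 1×16 = 16 [KW]
One tuple (3,2,2) → sorted (2,2,3): b_1=2>1, not a PF.
Total 27; non-PF = 27−16 = 11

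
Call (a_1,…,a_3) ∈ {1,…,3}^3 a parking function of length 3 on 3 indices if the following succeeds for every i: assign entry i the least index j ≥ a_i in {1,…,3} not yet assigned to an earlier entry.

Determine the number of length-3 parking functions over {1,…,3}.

16

Count = 1·4^2 = 1 · 16 = 16 [KW]
Check (1,1,1) → sorted (1,1,1): b_i ≤ i ∀i, a PF.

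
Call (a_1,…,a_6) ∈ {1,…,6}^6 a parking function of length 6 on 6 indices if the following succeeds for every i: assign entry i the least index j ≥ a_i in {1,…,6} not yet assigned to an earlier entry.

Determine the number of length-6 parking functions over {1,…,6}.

16807

|PF(6,6)| = (7−6)·7^(6−1) = 1×16807 = 16807 (Pollak)
E.g. (5,2,5,4,3,1) → sorted (1,2,3,4,5,5): b_i ≤ i ∀i, a PF.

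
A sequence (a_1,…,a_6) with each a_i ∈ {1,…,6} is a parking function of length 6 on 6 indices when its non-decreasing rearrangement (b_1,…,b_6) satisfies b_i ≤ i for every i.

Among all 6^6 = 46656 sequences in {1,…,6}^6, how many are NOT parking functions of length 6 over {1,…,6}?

|PF| = (6−6+1)·(6+1)^(6−1) = 1×16807 = 16807
E.g. (4,5,4,2,3,5) → sorted (2,3,4,4,5,5): b_1=2>1, not a PF.
So 46656 − 16807 = 29849 fail.

29849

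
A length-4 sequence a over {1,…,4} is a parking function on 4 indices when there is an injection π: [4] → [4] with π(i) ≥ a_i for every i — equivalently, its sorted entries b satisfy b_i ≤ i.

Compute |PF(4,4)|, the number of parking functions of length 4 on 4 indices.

Count = (4−4+1)·(4+1)^(4−1) = 1·125 = 125 (Pollak)
E.g. (4,1,2,2) → sorted (1,2,2,4): b_i ≤ i ∀i, a PF.

125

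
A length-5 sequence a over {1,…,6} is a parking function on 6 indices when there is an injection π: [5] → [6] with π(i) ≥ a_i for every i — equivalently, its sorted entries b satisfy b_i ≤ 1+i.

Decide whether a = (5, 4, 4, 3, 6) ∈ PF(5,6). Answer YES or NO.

Sorted: b = (3, 4, 4, 5, 6).
  b_1=3 > 2
  fails at i=1 ⇒ NO

NO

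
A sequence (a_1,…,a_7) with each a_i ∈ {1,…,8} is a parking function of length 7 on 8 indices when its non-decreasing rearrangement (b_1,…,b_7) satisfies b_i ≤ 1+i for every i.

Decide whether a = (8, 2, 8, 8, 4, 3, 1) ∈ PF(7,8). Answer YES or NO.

NO

Rearranged: b = (1, 2, 3, 4, 8, 8, 8).
  b_1=1 ≤ 2
  b_2=2 ≤ 3
  b_3=3 ≤ 4
  b_4=4 ≤ 5
  b_5=8 > 6
  fails at i=5 ⇒ NO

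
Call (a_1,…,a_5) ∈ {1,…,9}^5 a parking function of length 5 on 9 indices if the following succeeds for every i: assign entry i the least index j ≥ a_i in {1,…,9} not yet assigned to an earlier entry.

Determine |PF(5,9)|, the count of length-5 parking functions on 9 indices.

|PF(5,9)| = (10−5)·10^(5−1) = 5·10000 = 50000 (Pollak)
Check (4,3,6,9,2) → sorted (2,3,4,6,9): b_i ≤ 4+i ∀i, a PF.

50000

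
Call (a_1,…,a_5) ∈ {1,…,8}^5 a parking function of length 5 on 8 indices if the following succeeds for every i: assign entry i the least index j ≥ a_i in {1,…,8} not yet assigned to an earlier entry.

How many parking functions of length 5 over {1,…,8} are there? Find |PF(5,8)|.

|PF| = (8+1−5)·(8+1)^{5−1} = 4 · 6561 = 26244 (Pollak)
E.g. (6,6,1,5,1) → sorted (1,1,5,6,6): b_i ≤ 3+i ∀i, a PF.

26244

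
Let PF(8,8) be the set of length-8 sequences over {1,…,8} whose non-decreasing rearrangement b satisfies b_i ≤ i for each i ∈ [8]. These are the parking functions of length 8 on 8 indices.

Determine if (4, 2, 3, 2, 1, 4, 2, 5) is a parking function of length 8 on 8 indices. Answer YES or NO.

YES

Order a: b = (1, 2, 2, 2, 3, 4, 4, 5).
  b_1=1 ≤ 1
  b_2=2 ≤ 2
  b_3=2 ≤ 3
  b_4=2 ≤ 4
  b_5=3 ≤ 5
  b_6=4 ≤ 6
  b_7=4 ≤ 7
  b_8=5 ≤ 8
All bounds hold ⇒ YES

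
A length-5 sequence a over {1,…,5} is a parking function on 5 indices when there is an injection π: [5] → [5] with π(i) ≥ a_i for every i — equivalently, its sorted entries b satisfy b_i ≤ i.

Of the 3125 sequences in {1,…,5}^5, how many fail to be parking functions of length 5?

1829

Count = 1·6^4 = 1·1296 = 1296 [KW]
Check (5,4,5,5,5) → sorted (4,5,5,5,5): b_1=4>1, not a PF.
5^5 − 1296 = 3125 − 1296 = 1829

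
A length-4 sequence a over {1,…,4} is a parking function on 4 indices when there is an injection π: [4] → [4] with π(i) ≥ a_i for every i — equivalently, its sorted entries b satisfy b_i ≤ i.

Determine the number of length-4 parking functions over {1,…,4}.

125

Count = 1·5^3 = 1×125 = 125
Check (3,1,3,1) → sorted (1,1,3,3): b_i ≤ i ∀i, a PF.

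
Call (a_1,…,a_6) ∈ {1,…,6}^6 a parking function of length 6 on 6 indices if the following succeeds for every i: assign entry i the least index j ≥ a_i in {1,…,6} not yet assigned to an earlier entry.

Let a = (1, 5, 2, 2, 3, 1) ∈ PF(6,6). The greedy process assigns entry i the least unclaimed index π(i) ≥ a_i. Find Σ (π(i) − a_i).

7

Σπ = 21 ({1..6} each once); Σa = 1+5+2+2+3+1 = 14; disp = 21−14 = 7.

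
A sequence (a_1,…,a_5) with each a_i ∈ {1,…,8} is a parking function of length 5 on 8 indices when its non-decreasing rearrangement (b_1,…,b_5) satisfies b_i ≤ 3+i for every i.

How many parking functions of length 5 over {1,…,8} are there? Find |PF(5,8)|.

26244

#PF = (9−5)·9^(5−1) = 4 · 6561 = 26244 [KW]
One tuple (1,6,4,4,5) → sorted (1,4,4,5,6): b_i ≤ 3+i ∀i, a PF.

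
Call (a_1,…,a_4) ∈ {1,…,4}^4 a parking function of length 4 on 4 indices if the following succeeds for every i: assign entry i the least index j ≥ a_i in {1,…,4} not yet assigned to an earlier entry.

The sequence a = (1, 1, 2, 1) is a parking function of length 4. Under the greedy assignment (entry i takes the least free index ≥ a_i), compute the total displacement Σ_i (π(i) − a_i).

5

Σπ = 4·5/2 = 10 (π permutes [4]); Σa = 1+1+2+1 = 5; disp = 10−5 = 5.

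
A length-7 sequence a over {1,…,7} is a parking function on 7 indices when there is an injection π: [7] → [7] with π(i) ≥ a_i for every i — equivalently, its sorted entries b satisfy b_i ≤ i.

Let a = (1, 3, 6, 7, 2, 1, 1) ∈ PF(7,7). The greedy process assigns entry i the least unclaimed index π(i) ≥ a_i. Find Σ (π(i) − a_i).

Σπ = 7·8/2 = 28 (π permutes [7]); Σa = 1+3+6+7+2+1+1 = 21; disp = 28−21 = 7.

7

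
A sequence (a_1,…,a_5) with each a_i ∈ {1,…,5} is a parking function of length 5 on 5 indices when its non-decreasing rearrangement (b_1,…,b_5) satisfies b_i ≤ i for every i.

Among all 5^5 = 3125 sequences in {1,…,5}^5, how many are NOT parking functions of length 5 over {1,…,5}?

1829

|PF| = (5+1−5)·(5+1)^{5−1} = 1×1296 = 1296 [KW]
Example (5,3,3,3,2) → sorted (2,3,3,3,5): b_1=2>1, not a PF.
5^5 − 1296 = 3125 − 1296 = 1829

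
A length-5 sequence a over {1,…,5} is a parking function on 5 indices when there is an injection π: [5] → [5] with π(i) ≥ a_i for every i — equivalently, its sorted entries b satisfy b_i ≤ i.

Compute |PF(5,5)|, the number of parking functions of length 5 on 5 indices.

1296

|PF| = (6−5)·6^(5−1) = 1×1296 = 1296 (Pollak)
E.g. (1,2,1,2,3) → sorted (1,1,2,2,3): b_i ≤ i ∀i, a PF.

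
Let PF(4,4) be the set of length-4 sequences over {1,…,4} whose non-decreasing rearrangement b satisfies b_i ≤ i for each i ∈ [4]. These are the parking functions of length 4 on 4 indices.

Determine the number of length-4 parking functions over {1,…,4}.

125

#PF = (4−4+1)·(4+1)^(4−1) = 1×125 = 125 [KW]
E.g. (2,2,1,1) → sorted (1,1,2,2): b_i ≤ i ∀i, a PF.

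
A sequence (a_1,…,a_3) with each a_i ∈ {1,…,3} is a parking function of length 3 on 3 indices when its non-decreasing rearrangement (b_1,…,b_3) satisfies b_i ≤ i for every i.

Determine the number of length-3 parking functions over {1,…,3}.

16

#PF = (4−3)·4^(3−1) = 1×16 = 16 (Pollak)
One tuple (3,2,1) → sorted (1,2,3): b_i ≤ i ∀i, a PF.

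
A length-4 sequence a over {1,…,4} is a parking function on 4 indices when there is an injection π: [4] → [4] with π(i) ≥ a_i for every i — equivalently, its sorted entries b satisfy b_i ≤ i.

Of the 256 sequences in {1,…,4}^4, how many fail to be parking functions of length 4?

|PF(4,4)| = 1·5^3 = 1×125 = 125 (Konheim–Weiss)
E.g. (4,3,4,2) → sorted (2,3,4,4): b_1=2>1, not a PF.
Total 256; non-PF = 256−125 = 131

131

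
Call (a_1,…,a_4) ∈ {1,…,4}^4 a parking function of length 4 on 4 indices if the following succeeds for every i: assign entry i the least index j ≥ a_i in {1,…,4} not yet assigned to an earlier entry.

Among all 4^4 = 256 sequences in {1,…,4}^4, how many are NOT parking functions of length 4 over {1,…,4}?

#PF = (5−4)·5^(4−1) = 1 · 125 = 125 [KW]
E.g. (4,1,1,4) → sorted (1,1,4,4): b_3=4>3, not a PF.
So 256 − 125 = 131 fail.

131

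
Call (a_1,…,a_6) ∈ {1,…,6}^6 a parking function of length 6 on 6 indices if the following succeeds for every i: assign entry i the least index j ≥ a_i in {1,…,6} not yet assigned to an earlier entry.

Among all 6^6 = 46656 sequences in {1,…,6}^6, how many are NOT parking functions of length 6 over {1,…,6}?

29849

#PF = (6+1−6)·(6+1)^{6−1} = 1×16807 = 16807 [KW]
One tuple (6,5,6,5,4,6) → sorted (4,5,5,6,6,6): b_1=4>1, not a PF.
Total 46656; non-PF = 46656−16807 = 29849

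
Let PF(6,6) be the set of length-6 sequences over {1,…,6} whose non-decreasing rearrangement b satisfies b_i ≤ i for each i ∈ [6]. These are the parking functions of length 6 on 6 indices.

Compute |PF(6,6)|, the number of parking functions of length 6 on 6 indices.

|PF| = (7−6)·7^(6−1) = 1×16807 = 16807 (Pollak)
Check (5,4,1,6,2,3) → sorted (1,2,3,4,5,6): b_i ≤ i ∀i, a PF.

16807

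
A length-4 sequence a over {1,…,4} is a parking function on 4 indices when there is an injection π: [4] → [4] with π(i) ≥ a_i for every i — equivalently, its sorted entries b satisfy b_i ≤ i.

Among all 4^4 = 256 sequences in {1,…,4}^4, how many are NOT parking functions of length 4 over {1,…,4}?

|PF(4,4)| = (4+1−4)·(4+1)^{4−1} = 1×125 = 125 (Pollak)
Check (2,3,2,2) → sorted (2,2,2,3): b_1=2>1, not a PF.
4^4 − 125 = 256 − 125 = 131

131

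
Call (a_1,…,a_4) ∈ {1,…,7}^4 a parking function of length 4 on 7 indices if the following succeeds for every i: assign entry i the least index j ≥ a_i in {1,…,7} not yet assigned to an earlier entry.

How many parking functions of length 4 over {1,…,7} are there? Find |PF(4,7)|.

2048

|PF(4,7)| = (7−4+1)·(7+1)^(4−1) = 4×512 = 2048
Check (2,5,1,3) → sorted (1,2,3,5): b_i ≤ 3+i ∀i, a PF.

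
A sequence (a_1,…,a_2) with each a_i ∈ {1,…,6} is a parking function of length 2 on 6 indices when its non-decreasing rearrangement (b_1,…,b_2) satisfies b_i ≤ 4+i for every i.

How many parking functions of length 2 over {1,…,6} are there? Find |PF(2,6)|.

#PF = (7−2)·7^(2−1) = 5 · 7 = 35 (Pollak)
Example (1,6) → sorted (1,6): b_i ≤ 4+i ∀i, a PF.

35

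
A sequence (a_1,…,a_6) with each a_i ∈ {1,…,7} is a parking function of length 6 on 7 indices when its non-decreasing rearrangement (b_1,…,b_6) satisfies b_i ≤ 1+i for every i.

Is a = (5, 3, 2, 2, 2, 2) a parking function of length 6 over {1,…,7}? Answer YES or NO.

Order a: b = (2, 2, 2, 2, 3, 5).
  b_1=2 ≤ 2
  b_2=2 ≤ 3
  b_3=2 ≤ 4
  b_4=2 ≤ 5
  b_5=3 ≤ 6
  b_6=5 ≤ 7
All bounds hold ⇒ YES

YES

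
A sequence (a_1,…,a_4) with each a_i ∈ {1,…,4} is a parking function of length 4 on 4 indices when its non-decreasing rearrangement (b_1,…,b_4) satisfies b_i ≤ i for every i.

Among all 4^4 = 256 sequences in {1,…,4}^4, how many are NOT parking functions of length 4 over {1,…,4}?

131

Count = (4−4+1)·(4+1)^(4−1) = 1·125 = 125 (Konheim–Weiss)
E.g. (3,4,4,3) → sorted (3,3,4,4): b_1=3>1, not a PF.
Total 256; non-PF = 256−125 = 131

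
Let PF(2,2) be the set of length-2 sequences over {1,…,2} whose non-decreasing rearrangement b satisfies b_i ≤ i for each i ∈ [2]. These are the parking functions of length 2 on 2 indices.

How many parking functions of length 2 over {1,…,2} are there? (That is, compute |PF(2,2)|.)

Count = 1·3^1 = 1 · 3 = 3 (Konheim–Weiss)
Check (2,1) → sorted (1,2): b_i ≤ i ∀i, a PF.

3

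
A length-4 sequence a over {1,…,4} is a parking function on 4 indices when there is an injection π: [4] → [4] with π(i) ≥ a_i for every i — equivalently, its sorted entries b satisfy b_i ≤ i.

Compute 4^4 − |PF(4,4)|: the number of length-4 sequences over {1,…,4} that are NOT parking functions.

|PF| = (4−4+1)·(4+1)^(4−1) = 1 · 125 = 125 [KW]
E.g. (4,3,2,4) → sorted (2,3,4,4): b_1=2>1, not a PF.
So 256 − 125 = 131 fail.

131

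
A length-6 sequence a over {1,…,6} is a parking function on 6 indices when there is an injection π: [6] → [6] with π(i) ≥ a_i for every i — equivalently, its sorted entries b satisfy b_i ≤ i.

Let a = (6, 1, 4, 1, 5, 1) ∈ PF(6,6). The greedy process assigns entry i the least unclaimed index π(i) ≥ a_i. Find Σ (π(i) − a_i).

3

Σπ = 21 ({1..6} each once); Σa = 6+1+4+1+5+1 = 18; disp = 21−18 = 3.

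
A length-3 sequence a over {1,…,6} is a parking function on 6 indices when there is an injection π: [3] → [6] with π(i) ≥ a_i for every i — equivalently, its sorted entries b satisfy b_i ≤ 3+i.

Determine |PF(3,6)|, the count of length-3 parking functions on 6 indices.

|PF| = (6+1−3)·(6+1)^{3−1} = 4·49 = 196
Example (6,5,1) → sorted (1,5,6): b_i ≤ 3+i ∀i, a PF.

196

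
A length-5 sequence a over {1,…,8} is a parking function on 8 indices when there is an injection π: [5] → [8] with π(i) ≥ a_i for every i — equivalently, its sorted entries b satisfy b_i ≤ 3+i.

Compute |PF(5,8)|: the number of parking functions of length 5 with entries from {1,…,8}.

Count = (8+1−5)·(8+1)^{5−1} = 4×6561 = 26244
One tuple (6,3,1,4,6) → sorted (1,3,4,6,6): b_i ≤ 3+i ∀i, a PF.

26244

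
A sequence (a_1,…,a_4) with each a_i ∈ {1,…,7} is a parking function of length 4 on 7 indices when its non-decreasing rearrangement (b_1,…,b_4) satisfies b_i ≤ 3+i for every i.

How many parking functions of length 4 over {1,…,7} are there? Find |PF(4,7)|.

|PF| = 4·8^3 = 4 · 512 = 2048 (Pollak)
Check (3,6,5,6) → sorted (3,5,6,6): b_i ≤ 3+i ∀i, a PF.

2048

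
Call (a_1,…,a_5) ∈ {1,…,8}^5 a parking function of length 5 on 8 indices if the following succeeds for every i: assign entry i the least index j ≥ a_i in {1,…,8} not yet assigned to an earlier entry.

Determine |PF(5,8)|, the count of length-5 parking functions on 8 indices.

26244

|PF(5,8)| = 4·9^4 = 4 · 6561 = 26244 [KW]
E.g. (5,3,5,8,3) → sorted (3,3,5,5,8): b_i ≤ 3+i ∀i, a PF.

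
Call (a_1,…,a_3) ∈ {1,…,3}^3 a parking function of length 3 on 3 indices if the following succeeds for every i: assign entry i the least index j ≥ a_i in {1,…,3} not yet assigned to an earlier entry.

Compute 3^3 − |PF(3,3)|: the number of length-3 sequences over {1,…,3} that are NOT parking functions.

#PF = (3−3+1)·(3+1)^(3−1) = 1 · 16 = 16 (Pollak)
One tuple (2,3,3) → sorted (2,3,3): b_1=2>1, not a PF.
Total 27; non-PF = 27−16 = 11

11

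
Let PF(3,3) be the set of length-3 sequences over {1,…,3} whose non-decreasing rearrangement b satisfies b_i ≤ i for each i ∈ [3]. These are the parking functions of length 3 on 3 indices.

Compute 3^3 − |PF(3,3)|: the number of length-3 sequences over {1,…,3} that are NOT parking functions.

11

|PF| = (3+1−3)·(3+1)^{3−1} = 1·16 = 16 (Konheim–Weiss)
Check (3,2,3) → sorted (2,3,3): b_1=2>1, not a PF.
Total 27; non-PF = 27−16 = 11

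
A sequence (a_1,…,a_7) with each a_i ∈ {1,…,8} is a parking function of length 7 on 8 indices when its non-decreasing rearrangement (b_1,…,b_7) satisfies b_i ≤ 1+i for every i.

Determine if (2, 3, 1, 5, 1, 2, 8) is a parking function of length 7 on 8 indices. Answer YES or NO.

Order a: b = (1, 1, 2, 2, 3, 5, 8).
  b_1=1 ≤ 2
  b_2=1 ≤ 3
  b_3=2 ≤ 4
  b_4=2 ≤ 5
  b_5=3 ≤ 6
  b_6=5 ≤ 7
  b_7=8 ≤ 8
All bounds hold ⇒ YES

YES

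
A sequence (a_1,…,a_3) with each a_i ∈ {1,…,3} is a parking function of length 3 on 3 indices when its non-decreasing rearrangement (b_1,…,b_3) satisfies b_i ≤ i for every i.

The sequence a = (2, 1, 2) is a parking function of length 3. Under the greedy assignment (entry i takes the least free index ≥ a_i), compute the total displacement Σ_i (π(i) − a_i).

1

Σπ(i) = 1+…+3 = 6; Σa = 2+1+2 = 5; disp = 6−5 = 1.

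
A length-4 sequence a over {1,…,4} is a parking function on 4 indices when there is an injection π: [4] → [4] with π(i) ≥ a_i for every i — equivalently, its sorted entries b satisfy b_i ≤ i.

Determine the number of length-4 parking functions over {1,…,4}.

#PF = (4+1−4)·(4+1)^{4−1} = 1×125 = 125 (Konheim–Weiss)
One tuple (3,2,4,1) → sorted (1,2,3,4): b_i ≤ i ∀i, a PF.

125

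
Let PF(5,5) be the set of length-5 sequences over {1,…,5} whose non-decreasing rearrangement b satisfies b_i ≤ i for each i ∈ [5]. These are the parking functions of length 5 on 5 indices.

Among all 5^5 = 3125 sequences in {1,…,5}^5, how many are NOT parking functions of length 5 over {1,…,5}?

Count = 1·6^4 = 1×1296 = 1296 (Pollak)
Example (4,5,4,5,2) → sorted (2,4,4,5,5): b_1=2>1, not a PF.
5^5 − 1296 = 3125 − 1296 = 1829

1829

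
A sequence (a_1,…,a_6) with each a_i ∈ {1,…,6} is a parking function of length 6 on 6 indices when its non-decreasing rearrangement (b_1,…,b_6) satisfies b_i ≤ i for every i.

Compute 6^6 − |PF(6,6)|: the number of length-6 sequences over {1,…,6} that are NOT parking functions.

29849

Count = (7−6)·7^(6−1) = 1 · 16807 = 16807 [KW]
One tuple (4,5,4,5,5,4) → sorted (4,4,4,5,5,5): b_1=4>1, not a PF.
6^6 − 16807 = 46656 − 16807 = 29849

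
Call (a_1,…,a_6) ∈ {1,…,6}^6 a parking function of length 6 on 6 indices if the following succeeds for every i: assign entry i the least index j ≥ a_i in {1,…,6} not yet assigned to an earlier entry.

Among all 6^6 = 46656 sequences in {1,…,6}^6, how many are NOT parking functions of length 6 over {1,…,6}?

29849

Count = (6+1−6)·(6+1)^{6−1} = 1·16807 = 16807 [KW]
Check (6,3,4,4,5,5) → sorted (3,4,4,5,5,6): b_1=3>1, not a PF.
So 46656 − 16807 = 29849 fail.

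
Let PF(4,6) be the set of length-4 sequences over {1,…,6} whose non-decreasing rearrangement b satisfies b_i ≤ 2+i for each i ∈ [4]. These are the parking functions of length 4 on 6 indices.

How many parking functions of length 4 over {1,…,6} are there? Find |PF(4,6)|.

1029

|PF(4,6)| = (6+1−4)·(6+1)^{4−1} = 3 · 343 = 1029 (Konheim–Weiss)
E.g. (6,3,1,5) → sorted (1,3,5,6): b_i ≤ 2+i ∀i, a PF.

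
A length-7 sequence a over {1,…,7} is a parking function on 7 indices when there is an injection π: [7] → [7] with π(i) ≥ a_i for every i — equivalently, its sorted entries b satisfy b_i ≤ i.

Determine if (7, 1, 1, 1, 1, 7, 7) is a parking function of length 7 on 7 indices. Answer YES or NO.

Order a: b = (1, 1, 1, 1, 7, 7, 7).
  b_1=1 ≤ 1
  b_2=1 ≤ 2
  b_3=1 ≤ 3
  b_4=1 ≤ 4
  b_5=7 > 5
  fails at i=5 ⇒ NO

NO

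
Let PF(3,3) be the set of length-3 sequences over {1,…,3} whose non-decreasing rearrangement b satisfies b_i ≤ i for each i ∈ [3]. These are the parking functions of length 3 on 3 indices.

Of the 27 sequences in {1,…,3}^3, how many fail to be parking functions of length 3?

11

|PF| = (4−3)·4^(3−1) = 1·16 = 16
Example (3,3,2) → sorted (2,3,3): b_1=2>1, not a PF.
So 27 − 16 = 11 fail.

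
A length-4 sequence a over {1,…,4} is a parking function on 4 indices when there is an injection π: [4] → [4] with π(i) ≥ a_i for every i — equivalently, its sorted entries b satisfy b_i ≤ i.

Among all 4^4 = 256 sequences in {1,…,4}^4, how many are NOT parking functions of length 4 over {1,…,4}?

131

|PF| = (4−4+1)·(4+1)^(4−1) = 1·125 = 125 [KW]
E.g. (4,4,4,3) → sorted (3,4,4,4): b_1=3>1, not a PF.
4^4 − 125 = 256 − 125 = 131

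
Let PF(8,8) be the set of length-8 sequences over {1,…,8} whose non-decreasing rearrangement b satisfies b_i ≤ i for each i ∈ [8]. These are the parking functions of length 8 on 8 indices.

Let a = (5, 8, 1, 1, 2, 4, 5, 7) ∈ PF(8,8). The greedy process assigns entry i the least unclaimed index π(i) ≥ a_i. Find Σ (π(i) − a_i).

3

Σπ = 36 ({1..8} each once); Σa = 5+8+1+1+2+4+5+7 = 33; disp = 36−33 = 3.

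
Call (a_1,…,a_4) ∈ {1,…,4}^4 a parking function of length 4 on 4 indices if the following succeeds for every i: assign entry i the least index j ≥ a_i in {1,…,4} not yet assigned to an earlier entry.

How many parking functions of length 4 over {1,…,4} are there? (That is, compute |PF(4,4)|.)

125

|PF| = (5−4)·5^(4−1) = 1 · 125 = 125 (Pollak)
Example (2,4,1,3) → sorted (1,2,3,4): b_i ≤ i ∀i, a PF.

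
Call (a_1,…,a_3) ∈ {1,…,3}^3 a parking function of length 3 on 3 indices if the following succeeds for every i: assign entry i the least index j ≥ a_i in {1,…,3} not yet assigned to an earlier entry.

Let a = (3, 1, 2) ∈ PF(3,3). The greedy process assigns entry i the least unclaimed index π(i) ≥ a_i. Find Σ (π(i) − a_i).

0

Σπ = 6 ({1..3} each once); Σa = 3+1+2 = 6; disp = 6−6 = 0.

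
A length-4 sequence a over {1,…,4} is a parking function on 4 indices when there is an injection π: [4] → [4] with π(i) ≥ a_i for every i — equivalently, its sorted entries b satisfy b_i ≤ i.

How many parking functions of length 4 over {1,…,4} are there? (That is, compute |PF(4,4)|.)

125

Count = (4−4+1)·(4+1)^(4−1) = 1 · 125 = 125
Check (1,2,3,3) → sorted (1,2,3,3): b_i ≤ i ∀i, a PF.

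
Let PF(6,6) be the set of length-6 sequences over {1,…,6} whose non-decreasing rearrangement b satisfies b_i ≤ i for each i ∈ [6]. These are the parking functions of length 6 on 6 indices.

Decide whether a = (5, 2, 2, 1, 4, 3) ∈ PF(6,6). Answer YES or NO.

Order a: b = (1, 2, 2, 3, 4, 5).
  b_1=1 ≤ 1
  b_2=2 ≤ 2
  b_3=2 ≤ 3
  b_4=3 ≤ 4
  b_5=4 ≤ 5
  b_6=5 ≤ 6
All bounds hold ⇒ YES

YES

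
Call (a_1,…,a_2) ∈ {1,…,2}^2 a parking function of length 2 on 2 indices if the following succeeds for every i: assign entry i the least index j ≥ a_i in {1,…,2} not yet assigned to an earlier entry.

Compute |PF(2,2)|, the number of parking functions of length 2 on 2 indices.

#PF = (2−2+1)·(2+1)^(2−1) = 1 · 3 = 3
E.g. (2,1) → sorted (1,2): b_i ≤ i ∀i, a PF.

3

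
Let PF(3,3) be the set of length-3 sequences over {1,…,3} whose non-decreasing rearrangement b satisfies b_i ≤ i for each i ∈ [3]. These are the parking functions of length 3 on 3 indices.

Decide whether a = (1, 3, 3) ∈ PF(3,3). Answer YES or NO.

NO

Order a: b = (1, 3, 3).
  b_1=1 ≤ 1
  b_2=3 > 2
  fails at i=2 ⇒ NO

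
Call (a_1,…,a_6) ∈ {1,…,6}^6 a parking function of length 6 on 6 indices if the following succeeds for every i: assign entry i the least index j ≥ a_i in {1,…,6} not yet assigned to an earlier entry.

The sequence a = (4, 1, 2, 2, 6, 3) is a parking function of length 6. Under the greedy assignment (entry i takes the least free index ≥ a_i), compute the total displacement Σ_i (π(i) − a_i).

3

Σπ = 21 ({1..6} each once); Σa = 4+1+2+2+6+3 = 18; disp = 21−18 = 3.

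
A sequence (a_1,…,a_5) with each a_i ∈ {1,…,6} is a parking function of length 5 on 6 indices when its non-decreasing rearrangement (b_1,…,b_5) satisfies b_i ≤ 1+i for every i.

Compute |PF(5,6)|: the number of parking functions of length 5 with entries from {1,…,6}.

4802

Count = (7−5)·7^(5−1) = 2·2401 = 4802
E.g. (1,6,4,2,1) → sorted (1,1,2,4,6): b_i ≤ 1+i ∀i, a PF.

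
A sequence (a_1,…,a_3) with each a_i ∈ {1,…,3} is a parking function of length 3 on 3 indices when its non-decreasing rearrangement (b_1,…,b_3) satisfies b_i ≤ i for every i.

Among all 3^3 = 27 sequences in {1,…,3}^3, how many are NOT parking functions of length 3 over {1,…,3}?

11

#PF = (4−3)·4^(3−1) = 1×16 = 16 (Konheim–Weiss)
Example (3,3,2) → sorted (2,3,3): b_1=2>1, not a PF.
3^3 − 16 = 27 − 16 = 11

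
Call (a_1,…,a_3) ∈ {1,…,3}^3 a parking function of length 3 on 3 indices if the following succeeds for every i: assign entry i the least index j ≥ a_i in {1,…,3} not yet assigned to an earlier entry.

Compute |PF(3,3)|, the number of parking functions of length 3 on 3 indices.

|PF| = (3+1−3)·(3+1)^{3−1} = 1·16 = 16 [KW]
Check (2,2,1) → sorted (1,2,2): b_i ≤ i ∀i, a PF.

16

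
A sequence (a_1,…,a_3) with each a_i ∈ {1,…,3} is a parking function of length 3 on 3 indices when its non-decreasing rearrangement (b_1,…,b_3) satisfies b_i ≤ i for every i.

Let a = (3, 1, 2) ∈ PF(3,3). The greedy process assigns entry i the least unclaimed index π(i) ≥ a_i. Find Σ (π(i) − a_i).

0

Σπ(i) = 1+…+3 = 6; Σa = 3+1+2 = 6; disp = 6−6 = 0.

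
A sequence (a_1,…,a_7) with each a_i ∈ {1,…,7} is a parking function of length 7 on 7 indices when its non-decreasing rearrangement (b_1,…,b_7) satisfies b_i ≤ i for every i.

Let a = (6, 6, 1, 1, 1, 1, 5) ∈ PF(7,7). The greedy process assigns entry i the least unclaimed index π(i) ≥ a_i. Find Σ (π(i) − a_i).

7

Σπ = 28 ({1..7} each once); Σa = 6+6+1+1+1+1+5 = 21; disp = 28−21 = 7.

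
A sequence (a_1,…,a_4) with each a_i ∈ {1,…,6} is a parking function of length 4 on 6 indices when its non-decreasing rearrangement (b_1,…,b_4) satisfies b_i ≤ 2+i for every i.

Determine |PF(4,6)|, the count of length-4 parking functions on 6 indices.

1029

#PF = (6−4+1)·(6+1)^(4−1) = 3·343 = 1029 (Pollak)
Check (1,2,5,6) → sorted (1,2,5,6): b_i ≤ 2+i ∀i, a PF.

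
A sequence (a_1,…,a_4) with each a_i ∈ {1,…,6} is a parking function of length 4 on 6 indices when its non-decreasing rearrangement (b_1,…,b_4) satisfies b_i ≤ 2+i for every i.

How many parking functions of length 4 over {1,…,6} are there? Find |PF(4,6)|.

1029

#PF = (7−4)·7^(4−1) = 3×343 = 1029
E.g. (3,6,4,4) → sorted (3,4,4,6): b_i ≤ 2+i ∀i, a PF.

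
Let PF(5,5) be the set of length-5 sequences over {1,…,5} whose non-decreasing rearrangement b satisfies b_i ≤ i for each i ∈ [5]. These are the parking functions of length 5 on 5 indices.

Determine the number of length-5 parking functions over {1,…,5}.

1296

Count = (6−5)·6^(5−1) = 1 · 1296 = 1296 (Konheim–Weiss)
Example (1,4,4,3,1) → sorted (1,1,3,4,4): b_i ≤ i ∀i, a PF.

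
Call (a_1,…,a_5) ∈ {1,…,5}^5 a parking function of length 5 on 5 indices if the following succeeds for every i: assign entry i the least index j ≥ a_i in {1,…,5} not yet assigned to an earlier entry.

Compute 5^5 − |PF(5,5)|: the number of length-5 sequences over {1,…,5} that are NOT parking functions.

1829

|PF(5,5)| = 1·6^4 = 1 · 1296 = 1296 (Pollak)
Check (5,4,4,5,3) → sorted (3,4,4,5,5): b_1=3>1, not a PF.
Total 3125; non-PF = 3125−1296 = 1829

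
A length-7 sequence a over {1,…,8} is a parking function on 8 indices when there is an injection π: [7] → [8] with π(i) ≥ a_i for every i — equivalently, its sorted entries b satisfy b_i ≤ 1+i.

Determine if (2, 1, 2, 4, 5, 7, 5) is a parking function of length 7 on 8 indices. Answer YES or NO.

YES

Sorted: b = (1, 2, 2, 4, 5, 5, 7).
  b_1=1 ≤ 2
  b_2=2 ≤ 3
  b_3=2 ≤ 4
  b_4=4 ≤ 5
  b_5=5 ≤ 6
  b_6=5 ≤ 7
  b_7=7 ≤ 8
All bounds hold ⇒ YES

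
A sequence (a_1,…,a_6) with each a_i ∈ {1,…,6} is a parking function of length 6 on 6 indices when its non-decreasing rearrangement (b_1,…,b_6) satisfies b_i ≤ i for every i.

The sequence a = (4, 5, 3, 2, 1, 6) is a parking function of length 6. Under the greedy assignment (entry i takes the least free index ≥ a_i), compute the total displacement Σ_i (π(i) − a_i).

0

Σπ = 6·7/2 = 21 (π permutes [6]); Σa = 4+5+3+2+1+6 = 21; disp = 21−21 = 0.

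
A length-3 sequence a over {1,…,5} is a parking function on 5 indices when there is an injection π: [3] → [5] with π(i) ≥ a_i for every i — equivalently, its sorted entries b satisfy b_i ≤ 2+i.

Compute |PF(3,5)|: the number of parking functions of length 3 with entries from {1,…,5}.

108

|PF(3,5)| = 3·6^2 = 3 · 36 = 108 (Pollak)
Check (5,4,3) → sorted (3,4,5): b_i ≤ 2+i ∀i, a PF.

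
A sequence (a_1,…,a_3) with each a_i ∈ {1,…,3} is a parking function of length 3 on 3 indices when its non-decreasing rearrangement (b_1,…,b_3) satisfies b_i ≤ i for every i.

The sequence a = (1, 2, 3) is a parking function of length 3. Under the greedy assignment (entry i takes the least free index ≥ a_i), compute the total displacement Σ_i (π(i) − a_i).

Σπ(i) = 1+…+3 = 6; Σa = 1+2+3 = 6; disp = 6−6 = 0.

0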